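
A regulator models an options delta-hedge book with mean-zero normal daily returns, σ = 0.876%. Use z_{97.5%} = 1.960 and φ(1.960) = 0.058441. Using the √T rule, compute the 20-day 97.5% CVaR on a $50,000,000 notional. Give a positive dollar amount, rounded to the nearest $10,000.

σ_{20d} = 0.876% × √20 = 3.918%.
ES multiplier = φ(z)/(1−α) = 0.058441/0.025 = 2.338.
ES = 3.918% × 2.338 = 9.160%; on $50,000,000: $4,580,000.

$4,580,000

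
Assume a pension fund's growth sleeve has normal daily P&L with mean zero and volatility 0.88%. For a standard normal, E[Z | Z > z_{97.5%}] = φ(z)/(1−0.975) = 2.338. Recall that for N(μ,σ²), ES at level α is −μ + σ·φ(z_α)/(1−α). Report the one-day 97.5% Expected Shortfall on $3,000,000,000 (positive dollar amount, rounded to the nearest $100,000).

$61,700,000

ES = 0.88% × 2.338 = 2.057%.
On $3,000,000,000: 0.02057 × $3,000,000,000 = $61,710,000.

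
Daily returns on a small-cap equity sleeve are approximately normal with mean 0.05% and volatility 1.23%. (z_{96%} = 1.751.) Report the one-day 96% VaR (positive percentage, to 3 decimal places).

2.104%

VaR = −μ + z·σ = −(0.05%) + 1.751 × 1.23% = 2.104%.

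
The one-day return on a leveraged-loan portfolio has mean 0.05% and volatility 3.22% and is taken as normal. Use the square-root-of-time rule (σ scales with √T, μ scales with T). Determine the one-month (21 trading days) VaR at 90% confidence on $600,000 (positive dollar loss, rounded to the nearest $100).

At 90%, z = 1.282.
σ_{21d} = 3.22% × √21 = 14.756%; μ_{21d} = 21 × 0.05% = 1.050%.
VaR = −(1.050%) + 1.282 × 14.756% = 17.867%.
On $600,000: 0.17867 × $600,000 = $107,202.

$107,200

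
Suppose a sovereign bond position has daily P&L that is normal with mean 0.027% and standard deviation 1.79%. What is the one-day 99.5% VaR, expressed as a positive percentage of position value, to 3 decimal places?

At 99.5% one-sided, z = 2.576.
VaR = −μ + z·σ = −(0.027%) + 2.576 × 1.79% = 4.584%.

4.584%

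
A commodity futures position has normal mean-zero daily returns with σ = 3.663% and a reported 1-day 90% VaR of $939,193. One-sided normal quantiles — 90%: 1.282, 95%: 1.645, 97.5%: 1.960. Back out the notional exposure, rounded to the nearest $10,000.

VaR as a fraction of value: z·σ = 1.282 × 3.663% = 4.69597%.
Position = $939,193 / 0.0469597 = $19,999,996.

$20,000,000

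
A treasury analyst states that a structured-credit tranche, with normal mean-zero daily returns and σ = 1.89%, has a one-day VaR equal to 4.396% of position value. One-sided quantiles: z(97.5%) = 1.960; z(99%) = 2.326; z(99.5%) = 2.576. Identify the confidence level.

99%

Implied z = VaR/σ = 4.396 / 1.89 = 2.326.
This matches z(99%) = 2.326.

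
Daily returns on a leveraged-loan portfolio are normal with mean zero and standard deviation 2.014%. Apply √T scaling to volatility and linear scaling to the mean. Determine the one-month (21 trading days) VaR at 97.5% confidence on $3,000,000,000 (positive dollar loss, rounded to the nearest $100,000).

$542,700,000

At 97.5%, z = 1.960.
σ_{21d} = 2.014% × √21 = 9.229%.
VaR = 1.960 × 9.229% = 18.089%.
On $3,000,000,000: 0.18089 × $3,000,000,000 = $542,670,000.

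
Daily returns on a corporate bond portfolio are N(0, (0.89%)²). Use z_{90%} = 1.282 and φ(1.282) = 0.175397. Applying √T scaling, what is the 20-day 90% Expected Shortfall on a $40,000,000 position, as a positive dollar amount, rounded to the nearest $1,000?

σ_{20d} = 0.89% × √20 = 3.980%.
ES multiplier = φ(z)/(1−α) = 0.175397/0.1 = 1.754.
ES = 3.980% × 1.754 = 6.981%; on $40,000,000: $2,792,400.

$2,792,000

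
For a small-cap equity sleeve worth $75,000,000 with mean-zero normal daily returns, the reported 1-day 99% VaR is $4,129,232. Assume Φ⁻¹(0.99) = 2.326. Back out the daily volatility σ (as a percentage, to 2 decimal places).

VaR as a fraction: $4,129,232 / $75,000,000 = 5.506%.
σ = VaR / z = 5.506% / 2.326 = 2.367%.

2.37%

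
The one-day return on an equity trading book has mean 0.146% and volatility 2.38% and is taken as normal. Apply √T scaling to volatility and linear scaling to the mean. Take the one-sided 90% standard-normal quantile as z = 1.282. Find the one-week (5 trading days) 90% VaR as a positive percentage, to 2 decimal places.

6.09%

σ_{5d} = 2.38% × √5 = 5.322%; μ_{5d} = 5 × 0.146% = 0.730%.
VaR = −(0.730%) + 1.282 × 5.322% = 6.093%.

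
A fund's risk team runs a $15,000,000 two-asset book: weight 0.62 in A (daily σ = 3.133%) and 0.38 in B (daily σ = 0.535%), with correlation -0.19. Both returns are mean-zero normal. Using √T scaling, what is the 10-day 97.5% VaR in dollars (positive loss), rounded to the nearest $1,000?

$1,780,000

σ_p = √(0.62²·3.133² + 0.38²·0.535² + 2·-0.19·0.62·0.38·3.133·0.535) = 1.914%.
σ_{10d} = 1.914% × √10 = 6.053%.
z(97.5%) = 1.960.
VaR = 1.960 × 6.053% = 11.864%; on $15,000,000 that is $1,779,600.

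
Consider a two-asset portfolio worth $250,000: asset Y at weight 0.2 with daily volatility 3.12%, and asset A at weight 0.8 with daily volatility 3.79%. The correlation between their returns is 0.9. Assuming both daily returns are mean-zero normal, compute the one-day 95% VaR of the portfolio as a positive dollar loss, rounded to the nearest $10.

$14,820

σ_p² = 0.2²·3.12² + 0.8²·3.79² + 2·0.9·0.2·0.8·3.12·3.79 = 12.9879 (%²).
σ_p = √12.9879 = 3.604%.
At 95%, z = 1.645.
VaR = 1.645 × 3.604% = 5.929%; on $250,000 that is $14,822.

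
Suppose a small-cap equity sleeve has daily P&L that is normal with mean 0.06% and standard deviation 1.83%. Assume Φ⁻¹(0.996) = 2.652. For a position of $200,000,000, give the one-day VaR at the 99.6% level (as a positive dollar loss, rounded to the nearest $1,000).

$9,586,000

VaR = −μ + z·σ = −(0.06%) + 2.652 × 1.83% = 4.793%.
On $200,000,000: 0.04793 × $200,000,000 = $9,586,000.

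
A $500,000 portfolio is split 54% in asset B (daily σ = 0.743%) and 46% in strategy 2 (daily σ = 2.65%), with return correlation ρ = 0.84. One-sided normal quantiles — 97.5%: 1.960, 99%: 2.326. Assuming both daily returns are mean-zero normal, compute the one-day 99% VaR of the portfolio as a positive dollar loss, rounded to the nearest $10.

$18,270

σ_p² = 0.54²·0.743² + 0.46²·2.65² + 2·0.84·0.54·0.46·0.743·2.65 = 2.4686 (%²).
σ_p = √2.4686 = 1.571%.
VaR = 2.326 × 1.571% = 3.654%; on $500,000 that is $18,270.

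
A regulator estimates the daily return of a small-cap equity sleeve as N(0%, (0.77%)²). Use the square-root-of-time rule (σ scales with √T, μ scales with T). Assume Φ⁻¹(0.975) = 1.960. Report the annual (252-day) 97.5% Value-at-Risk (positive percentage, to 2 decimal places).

σ_{252d} = 0.77% × √252 = 12.223%.
VaR = 1.960 × 12.223% = 23.957%.

23.96%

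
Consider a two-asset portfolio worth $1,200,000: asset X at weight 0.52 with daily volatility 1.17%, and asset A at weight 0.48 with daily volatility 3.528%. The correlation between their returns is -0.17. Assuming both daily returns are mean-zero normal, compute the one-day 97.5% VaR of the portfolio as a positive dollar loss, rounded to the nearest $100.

σ_p² = 0.52²·1.17² + 0.48²·3.528² + 2·-0.17·0.52·0.48·1.17·3.528 = 2.8876 (%²).
σ_p = √2.8876 = 1.699%.
At 97.5%, z = 1.960.
VaR = 1.960 × 1.699% = 3.330%; on $1,200,000 that is $39,960.

$40,000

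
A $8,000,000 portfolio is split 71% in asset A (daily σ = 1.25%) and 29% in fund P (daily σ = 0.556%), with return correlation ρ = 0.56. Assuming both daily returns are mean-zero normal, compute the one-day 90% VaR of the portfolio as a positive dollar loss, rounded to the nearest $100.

σ_p² = 0.71²·1.25² + 0.29²·0.556² + 2·0.56·0.71·0.29·1.25·0.556 = 0.9739 (%²).
σ_p = √0.9739 = 0.987%.
At 90%, z = 1.282.
VaR = 1.282 × 0.987% = 1.265%; on $8,000,000 that is $101,200.

$101,200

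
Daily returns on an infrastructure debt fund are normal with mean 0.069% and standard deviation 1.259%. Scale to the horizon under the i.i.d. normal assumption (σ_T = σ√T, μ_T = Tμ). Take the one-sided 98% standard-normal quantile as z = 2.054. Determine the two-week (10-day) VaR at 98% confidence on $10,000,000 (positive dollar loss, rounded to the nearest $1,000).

σ_{10d} = 1.259% × √10 = 3.981%; μ_{10d} = 10 × 0.069% = 0.690%.
VaR = −(0.690%) + 2.054 × 3.981% = 7.487%.
On $10,000,000: 0.07487 × $10,000,000 = $748,700.

$749,000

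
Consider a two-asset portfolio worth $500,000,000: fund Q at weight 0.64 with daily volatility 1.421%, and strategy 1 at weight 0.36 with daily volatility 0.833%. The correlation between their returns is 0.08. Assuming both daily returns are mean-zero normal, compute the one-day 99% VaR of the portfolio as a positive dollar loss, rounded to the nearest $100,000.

σ_p² = 0.64²·1.421² + 0.36²·0.833² + 2·0.08·0.64·0.36·1.421·0.833 = 0.9606 (%²).
σ_p = √0.9606 = 0.980%.
At 99%, z = 2.326.
VaR = 2.326 × 0.980% = 2.279%; on $500,000,000 that is $11,395,000.

$11,400,000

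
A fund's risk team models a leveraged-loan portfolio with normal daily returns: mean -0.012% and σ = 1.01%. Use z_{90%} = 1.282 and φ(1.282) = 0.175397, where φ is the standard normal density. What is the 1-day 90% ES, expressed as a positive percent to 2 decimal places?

Tail multiplier: φ(z)/(1−α) = 0.175397 / 0.1 = 1.754.
ES = −(-0.012%) + 1.01% × 1.754 = 1.784%.

1.78%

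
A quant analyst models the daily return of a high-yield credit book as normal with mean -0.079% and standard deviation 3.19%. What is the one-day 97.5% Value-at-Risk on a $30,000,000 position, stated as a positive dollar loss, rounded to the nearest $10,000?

At 97.5% one-sided, z = 1.960.
VaR = −μ + z·σ = −(-0.079%) + 1.960 × 3.19% = 6.331%.
On $30,000,000: 0.06331 × $30,000,000 = $1,899,300.

$1,900,000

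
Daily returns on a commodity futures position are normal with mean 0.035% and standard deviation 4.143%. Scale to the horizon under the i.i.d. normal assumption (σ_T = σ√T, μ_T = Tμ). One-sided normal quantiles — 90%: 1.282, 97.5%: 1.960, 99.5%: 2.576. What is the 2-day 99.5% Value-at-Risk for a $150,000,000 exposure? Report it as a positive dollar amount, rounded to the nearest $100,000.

σ_{2d} = 4.143% × √2 = 5.859%; μ_{2d} = 2 × 0.035% = 0.070%.
VaR = −(0.070%) + 2.576 × 5.859% = 15.023%.
On $150,000,000: 0.15023 × $150,000,000 = $22,534,500.

$22,500,000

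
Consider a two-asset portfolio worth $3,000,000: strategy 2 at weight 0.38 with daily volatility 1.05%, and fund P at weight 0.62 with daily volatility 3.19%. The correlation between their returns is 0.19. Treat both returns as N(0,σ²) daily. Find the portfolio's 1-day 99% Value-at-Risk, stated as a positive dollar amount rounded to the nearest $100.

σ_p² = 0.38²·1.05² + 0.62²·3.19² + 2·0.19·0.38·0.62·1.05·3.19 = 4.3708 (%²).
σ_p = √4.3708 = 2.091%.
At 99%, z = 2.326.
VaR = 2.326 × 2.091% = 4.864%; on $3,000,000 that is $145,920.

$145,900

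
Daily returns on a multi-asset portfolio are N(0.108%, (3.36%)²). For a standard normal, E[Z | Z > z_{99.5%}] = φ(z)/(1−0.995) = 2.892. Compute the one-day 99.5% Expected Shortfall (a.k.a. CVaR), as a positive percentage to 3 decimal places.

ES = −(0.108%) + 3.36% × 2.892 = 9.609%.

9.609%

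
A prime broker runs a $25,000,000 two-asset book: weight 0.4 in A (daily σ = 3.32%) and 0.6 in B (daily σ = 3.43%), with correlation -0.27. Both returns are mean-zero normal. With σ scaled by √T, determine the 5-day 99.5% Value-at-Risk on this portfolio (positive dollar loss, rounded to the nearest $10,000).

σ_p = √(0.4²·3.32² + 0.6²·3.43² + 2·-0.27·0.4·0.6·3.32·3.43) = 2.127%.
σ_{5d} = 2.127% × √5 = 4.756%.
z(99.5%) = 2.576.
VaR = 2.576 × 4.756% = 12.251%; on $25,000,000 that is $3,062,750.

$3,060,000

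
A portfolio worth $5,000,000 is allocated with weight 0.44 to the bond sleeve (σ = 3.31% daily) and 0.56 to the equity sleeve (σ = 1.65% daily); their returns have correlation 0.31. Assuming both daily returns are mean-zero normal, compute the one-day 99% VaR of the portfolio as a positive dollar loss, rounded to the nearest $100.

σ_p² = 0.44²·3.31² + 0.56²·1.65² + 2·0.31·0.44·0.56·3.31·1.65 = 3.8092 (%²).
σ_p = √3.8092 = 1.952%.
At 99%, z = 2.326.
VaR = 2.326 × 1.952% = 4.540%; on $5,000,000 that is $227,000.

$227,000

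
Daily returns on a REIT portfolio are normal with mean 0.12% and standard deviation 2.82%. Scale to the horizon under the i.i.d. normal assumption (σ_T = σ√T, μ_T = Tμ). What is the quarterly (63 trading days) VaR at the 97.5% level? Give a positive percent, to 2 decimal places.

At 97.5%, z = 1.960.
σ_{63d} = 2.82% × √63 = 22.383%; μ_{63d} = 63 × 0.12% = 7.560%.
VaR = −(7.560%) + 1.960 × 22.383% = 36.311%.

36.31%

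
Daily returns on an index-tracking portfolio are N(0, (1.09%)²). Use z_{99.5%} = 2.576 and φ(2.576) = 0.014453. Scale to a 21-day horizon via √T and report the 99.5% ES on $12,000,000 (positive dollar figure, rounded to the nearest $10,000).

σ_{21d} = 1.09% × √21 = 4.995%.
ES multiplier = φ(z)/(1−α) = 0.014453/0.005 = 2.891.
ES = 4.995% × 2.891 = 14.441%; on $12,000,000: $1,732,920.

$1,730,000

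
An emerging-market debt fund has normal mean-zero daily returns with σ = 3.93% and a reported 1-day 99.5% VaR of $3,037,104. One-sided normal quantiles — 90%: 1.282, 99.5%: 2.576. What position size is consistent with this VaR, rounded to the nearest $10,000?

VaR as a fraction of value: z·σ = 2.576 × 3.93% = 10.1237%.
Position = $3,037,104 / 0.101237 = $30,000,000.

$30,000,000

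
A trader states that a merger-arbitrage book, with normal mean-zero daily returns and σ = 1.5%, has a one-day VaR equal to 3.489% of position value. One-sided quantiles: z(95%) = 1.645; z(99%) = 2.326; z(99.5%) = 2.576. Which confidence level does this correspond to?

Implied z = VaR/σ = 3.489 / 1.5 = 2.326.
This matches z(99%) = 2.326.

99%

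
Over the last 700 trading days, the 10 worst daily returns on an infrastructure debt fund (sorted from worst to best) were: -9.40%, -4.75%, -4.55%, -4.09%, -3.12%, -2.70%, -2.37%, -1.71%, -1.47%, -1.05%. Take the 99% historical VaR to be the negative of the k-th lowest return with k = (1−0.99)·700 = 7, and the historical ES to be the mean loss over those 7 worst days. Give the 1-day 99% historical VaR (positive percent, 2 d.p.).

2.37%

k = 7; the 7th lowest return is -2.37%, so VaR = 2.37%.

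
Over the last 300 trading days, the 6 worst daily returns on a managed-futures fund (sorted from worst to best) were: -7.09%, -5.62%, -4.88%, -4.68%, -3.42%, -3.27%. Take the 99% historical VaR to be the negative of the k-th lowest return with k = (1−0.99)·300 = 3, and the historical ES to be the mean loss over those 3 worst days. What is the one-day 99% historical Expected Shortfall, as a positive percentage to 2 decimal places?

5.86%

The 3 worst returns sum to -17.59%.
ES = −(-17.59%) / 3 = 5.8633…% ≈ 5.86%.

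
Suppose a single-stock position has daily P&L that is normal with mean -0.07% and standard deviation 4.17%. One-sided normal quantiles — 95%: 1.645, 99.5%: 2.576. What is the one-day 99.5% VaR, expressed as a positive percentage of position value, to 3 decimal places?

VaR = −μ + z·σ = −(-0.07%) + 2.576 × 4.17% = 10.812%.

10.812%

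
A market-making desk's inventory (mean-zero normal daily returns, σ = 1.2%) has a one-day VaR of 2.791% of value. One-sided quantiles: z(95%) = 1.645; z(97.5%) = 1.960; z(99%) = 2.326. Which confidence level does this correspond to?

Implied z = VaR/σ = 2.791 / 1.2 = 2.326.
This matches z(99%) = 2.326.

99%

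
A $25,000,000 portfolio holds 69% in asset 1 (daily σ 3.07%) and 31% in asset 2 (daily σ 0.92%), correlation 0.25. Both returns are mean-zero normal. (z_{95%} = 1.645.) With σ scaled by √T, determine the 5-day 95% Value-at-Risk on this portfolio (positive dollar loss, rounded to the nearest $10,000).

$2,030,000

σ_p = √(0.69²·3.07² + 0.31²·0.92² + 2·0.25·0.69·0.31·3.07·0.92) = 2.207%.
σ_{5d} = 2.207% × √5 = 4.935%.
VaR = 1.645 × 4.935% = 8.118%; on $25,000,000 that is $2,029,500.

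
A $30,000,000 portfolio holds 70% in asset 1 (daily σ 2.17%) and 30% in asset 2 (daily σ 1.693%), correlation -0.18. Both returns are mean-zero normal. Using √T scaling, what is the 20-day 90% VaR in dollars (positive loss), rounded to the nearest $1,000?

σ_p = √(0.7²·2.17² + 0.3²·1.693² + 2·-0.18·0.7·0.3·2.17·1.693) = 1.512%.
σ_{20d} = 1.512% × √20 = 6.762%.
z(90%) = 1.282.
VaR = 1.282 × 6.762% = 8.669%; on $30,000,000 that is $2,600,700.

$2,601,000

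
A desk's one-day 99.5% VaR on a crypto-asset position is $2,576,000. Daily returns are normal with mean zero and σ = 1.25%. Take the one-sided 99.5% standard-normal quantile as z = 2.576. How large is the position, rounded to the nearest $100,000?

$80,000,000

VaR as a fraction of value: z·σ = 2.576 × 1.25% = 3.22%.
Position = $2,576,000 / 0.0322 = $80,000,000.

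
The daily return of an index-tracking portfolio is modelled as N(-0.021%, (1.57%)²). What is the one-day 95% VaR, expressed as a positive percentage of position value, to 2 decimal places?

2.60%

At 95% one-sided, z = 1.645.
VaR = −μ + z·σ = −(-0.021%) + 1.645 × 1.57% = 2.604%.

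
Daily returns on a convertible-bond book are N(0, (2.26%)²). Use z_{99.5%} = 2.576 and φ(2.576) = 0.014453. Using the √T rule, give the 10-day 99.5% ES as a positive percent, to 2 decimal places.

σ_{10d} = 2.26% × √10 = 7.147%.
ES multiplier = φ(z)/(1−α) = 0.014453/0.005 = 2.891.
ES = 7.147% × 2.891 = 20.662%.

20.66%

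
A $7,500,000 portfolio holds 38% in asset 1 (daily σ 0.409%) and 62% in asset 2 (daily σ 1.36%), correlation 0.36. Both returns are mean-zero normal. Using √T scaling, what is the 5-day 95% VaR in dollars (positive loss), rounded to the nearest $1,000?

$251,000

σ_p = √(0.38²·0.409² + 0.62²·1.36² + 2·0.36·0.38·0.62·0.409·1.36) = 0.911%.
σ_{5d} = 0.911% × √5 = 2.037%.
z(95%) = 1.645.
VaR = 1.645 × 2.037% = 3.351%; on $7,500,000 that is $251,325.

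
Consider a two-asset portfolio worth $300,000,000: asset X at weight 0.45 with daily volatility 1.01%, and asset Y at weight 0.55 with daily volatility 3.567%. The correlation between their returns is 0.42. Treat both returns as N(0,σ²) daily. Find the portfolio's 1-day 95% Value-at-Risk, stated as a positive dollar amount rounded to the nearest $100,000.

$10,800,000

σ_p² = 0.45²·1.01² + 0.55²·3.567² + 2·0.42·0.45·0.55·1.01·3.567 = 4.8044 (%²).
σ_p = √4.8044 = 2.192%.
At 95%, z = 1.645.
VaR = 1.645 × 2.192% = 3.606%; on $300,000,000 that is $10,818,000.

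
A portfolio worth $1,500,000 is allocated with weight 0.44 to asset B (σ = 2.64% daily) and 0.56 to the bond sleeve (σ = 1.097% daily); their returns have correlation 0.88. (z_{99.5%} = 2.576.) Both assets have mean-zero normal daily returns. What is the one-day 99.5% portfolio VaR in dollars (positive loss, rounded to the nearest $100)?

σ_p² = 0.44²·2.64² + 0.56²·1.097² + 2·0.88·0.44·0.56·2.64·1.097 = 2.9826 (%²).
σ_p = √2.9826 = 1.727%.
VaR = 2.576 × 1.727% = 4.449%; on $1,500,000 that is $66,735.

$66,700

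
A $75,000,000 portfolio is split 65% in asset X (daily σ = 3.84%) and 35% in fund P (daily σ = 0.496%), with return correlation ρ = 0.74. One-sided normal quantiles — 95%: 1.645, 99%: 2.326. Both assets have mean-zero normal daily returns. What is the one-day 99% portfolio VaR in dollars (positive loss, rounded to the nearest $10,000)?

$4,580,000

σ_p² = 0.65²·3.84² + 0.35²·0.496² + 2·0.74·0.65·0.35·3.84·0.496 = 6.9014 (%²).
σ_p = √6.9014 = 2.627%.
VaR = 2.326 × 2.627% = 6.110%; on $75,000,000 that is $4,582,500.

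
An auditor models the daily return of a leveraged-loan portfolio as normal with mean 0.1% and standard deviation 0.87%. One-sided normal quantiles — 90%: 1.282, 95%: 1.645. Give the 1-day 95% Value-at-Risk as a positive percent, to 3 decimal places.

1.331%

VaR = −μ + z·σ = −(0.1%) + 1.645 × 0.87% = 1.331%.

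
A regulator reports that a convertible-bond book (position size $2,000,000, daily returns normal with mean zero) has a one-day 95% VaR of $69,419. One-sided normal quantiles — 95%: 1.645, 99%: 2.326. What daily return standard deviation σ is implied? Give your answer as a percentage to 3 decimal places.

2.110%

VaR as a fraction: $69,419 / $2,000,000 = 3.471%.
σ = VaR / z = 3.471% / 1.645 = 2.110%.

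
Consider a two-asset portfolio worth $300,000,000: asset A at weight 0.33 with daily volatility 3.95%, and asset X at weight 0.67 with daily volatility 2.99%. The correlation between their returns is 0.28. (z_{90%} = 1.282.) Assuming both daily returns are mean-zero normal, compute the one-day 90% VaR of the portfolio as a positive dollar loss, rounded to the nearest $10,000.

σ_p² = 0.33²·3.95² + 0.67²·2.99² + 2·0.28·0.33·0.67·3.95·2.99 = 7.1747 (%²).
σ_p = √7.1747 = 2.679%.
VaR = 1.282 × 2.679% = 3.434%; on $300,000,000 that is $10,302,000.

$10,300,000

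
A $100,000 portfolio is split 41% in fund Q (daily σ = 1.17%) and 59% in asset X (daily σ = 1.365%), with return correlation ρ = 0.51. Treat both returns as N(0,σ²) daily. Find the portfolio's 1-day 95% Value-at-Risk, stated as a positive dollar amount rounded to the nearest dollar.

$1,856

σ_p² = 0.41²·1.17² + 0.59²·1.365² + 2·0.51·0.41·0.59·1.17·1.365 = 1.2728 (%²).
σ_p = √1.2728 = 1.128%.
At 95%, z = 1.645.
VaR = 1.645 × 1.128% = 1.856%; on $100,000 that is $1,856.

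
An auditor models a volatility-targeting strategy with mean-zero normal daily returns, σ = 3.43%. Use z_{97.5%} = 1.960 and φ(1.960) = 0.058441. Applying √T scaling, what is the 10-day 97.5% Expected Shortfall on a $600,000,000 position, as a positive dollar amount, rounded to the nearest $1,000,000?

$152,000,000

σ_{10d} = 3.43% × √10 = 10.847%.
ES multiplier = φ(z)/(1−α) = 0.058441/0.025 = 2.338.
ES = 10.847% × 2.338 = 25.360%; on $600,000,000: $152,160,000.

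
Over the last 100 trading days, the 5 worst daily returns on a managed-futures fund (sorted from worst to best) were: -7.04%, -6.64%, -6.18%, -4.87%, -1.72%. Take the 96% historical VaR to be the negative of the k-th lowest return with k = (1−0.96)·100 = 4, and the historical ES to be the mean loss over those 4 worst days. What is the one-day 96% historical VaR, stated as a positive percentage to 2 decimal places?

4.87%

k = 4; the 4th lowest return is -4.87%, so VaR = 4.87%.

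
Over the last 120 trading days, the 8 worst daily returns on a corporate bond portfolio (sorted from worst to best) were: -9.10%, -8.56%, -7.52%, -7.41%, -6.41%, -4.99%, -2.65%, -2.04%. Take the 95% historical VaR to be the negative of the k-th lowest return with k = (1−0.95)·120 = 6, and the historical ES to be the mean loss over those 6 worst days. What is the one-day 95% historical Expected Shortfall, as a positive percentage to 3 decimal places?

7.332%

The 6 worst returns sum to -43.99%.
ES = −(-43.99%) / 6 = 7.3316…% ≈ 7.332%.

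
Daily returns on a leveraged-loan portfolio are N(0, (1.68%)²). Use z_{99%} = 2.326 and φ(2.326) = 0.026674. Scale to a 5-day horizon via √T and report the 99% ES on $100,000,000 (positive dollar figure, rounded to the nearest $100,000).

σ_{5d} = 1.68% × √5 = 3.757%.
ES multiplier = φ(z)/(1−α) = 0.026674/0.01 = 2.667.
ES = 3.757% × 2.667 = 10.020%; on $100,000,000: $10,020,000.

$10,000,000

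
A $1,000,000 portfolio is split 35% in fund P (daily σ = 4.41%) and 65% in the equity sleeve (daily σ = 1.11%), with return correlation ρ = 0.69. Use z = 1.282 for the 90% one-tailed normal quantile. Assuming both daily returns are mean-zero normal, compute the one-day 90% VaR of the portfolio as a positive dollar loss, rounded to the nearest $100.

$27,000

σ_p² = 0.35²·4.41² + 0.65²·1.11² + 2·0.69·0.35·0.65·4.41·1.11 = 4.4398 (%²).
σ_p = √4.4398 = 2.107%.
VaR = 1.282 × 2.107% = 2.701%; on $1,000,000 that is $27,010.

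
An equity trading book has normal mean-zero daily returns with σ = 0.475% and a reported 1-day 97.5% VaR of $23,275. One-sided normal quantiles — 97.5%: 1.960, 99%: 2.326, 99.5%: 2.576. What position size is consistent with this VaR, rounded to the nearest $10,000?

VaR as a fraction of value: z·σ = 1.960 × 0.475% = 0.931%.
Position = $23,275 / 0.00931 = $2,500,000.

$2,500,000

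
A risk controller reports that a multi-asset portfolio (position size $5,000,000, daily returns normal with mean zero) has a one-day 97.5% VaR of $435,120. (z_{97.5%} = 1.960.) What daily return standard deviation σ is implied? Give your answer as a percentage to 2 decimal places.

VaR as a fraction: $435,120 / $5,000,000 = 8.702%.
σ = VaR / z = 8.702% / 1.960 = 4.440%.

4.44%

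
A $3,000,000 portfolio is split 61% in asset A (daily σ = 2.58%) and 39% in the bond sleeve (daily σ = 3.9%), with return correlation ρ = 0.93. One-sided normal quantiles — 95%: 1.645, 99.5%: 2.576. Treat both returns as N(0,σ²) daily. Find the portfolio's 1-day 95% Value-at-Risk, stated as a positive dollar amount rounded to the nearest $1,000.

σ_p² = 0.61²·2.58² + 0.39²·3.9² + 2·0.93·0.61·0.39·2.58·3.9 = 9.2427 (%²).
σ_p = √9.2427 = 3.040%.
VaR = 1.645 × 3.040% = 5.001%; on $3,000,000 that is $150,030.

$150,000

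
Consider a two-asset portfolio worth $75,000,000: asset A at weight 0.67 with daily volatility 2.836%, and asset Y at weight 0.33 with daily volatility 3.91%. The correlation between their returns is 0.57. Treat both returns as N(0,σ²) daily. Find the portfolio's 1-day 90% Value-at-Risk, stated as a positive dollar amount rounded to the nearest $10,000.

$2,730,000

σ_p² = 0.67²·2.836² + 0.33²·3.91² + 2·0.57·0.67·0.33·2.836·3.91 = 8.0703 (%²).
σ_p = √8.0703 = 2.841%.
At 90%, z = 1.282.
VaR = 1.282 × 2.841% = 3.642%; on $75,000,000 that is $2,731,500.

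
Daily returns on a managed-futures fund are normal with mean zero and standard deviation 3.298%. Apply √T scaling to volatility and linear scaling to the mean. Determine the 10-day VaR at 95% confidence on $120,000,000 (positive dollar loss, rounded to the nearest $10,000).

At 95%, z = 1.645.
σ_{10d} = 3.298% × √10 = 10.429%.
VaR = 1.645 × 10.429% = 17.156%.
On $120,000,000: 0.17156 × $120,000,000 = $20,587,200.

$20,590,000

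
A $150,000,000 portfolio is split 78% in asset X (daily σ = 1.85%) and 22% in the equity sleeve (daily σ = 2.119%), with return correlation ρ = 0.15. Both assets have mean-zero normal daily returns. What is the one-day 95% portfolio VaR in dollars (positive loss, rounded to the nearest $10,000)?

σ_p² = 0.78²·1.85² + 0.22²·2.119² + 2·0.15·0.78·0.22·1.85·2.119 = 2.5014 (%²).
σ_p = √2.5014 = 1.582%.
At 95%, z = 1.645.
VaR = 1.645 × 1.582% = 2.602%; on $150,000,000 that is $3,903,000.

$3,900,000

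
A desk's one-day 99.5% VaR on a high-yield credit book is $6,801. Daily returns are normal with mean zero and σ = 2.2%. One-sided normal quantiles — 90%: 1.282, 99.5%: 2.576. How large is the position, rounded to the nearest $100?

VaR as a fraction of value: z·σ = 2.576 × 2.2% = 5.6672%.
Position = $6,801 / 0.056672 = $120,006.

$120,000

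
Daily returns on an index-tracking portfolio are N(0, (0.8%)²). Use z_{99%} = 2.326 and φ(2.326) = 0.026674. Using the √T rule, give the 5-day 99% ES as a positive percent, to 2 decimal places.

σ_{5d} = 0.8% × √5 = 1.789%.
ES multiplier = φ(z)/(1−α) = 0.026674/0.01 = 2.667.
ES = 1.789% × 2.667 = 4.771%.

4.77%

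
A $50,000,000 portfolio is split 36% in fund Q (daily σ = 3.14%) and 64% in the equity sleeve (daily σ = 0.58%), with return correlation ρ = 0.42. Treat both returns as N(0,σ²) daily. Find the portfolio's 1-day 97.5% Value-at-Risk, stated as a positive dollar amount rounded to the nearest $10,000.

σ_p² = 0.36²·3.14² + 0.64²·0.58² + 2·0.42·0.36·0.64·3.14·0.58 = 1.7681 (%²).
σ_p = √1.7681 = 1.330%.
At 97.5%, z = 1.960.
VaR = 1.960 × 1.330% = 2.607%; on $50,000,000 that is $1,303,500.

$1,300,000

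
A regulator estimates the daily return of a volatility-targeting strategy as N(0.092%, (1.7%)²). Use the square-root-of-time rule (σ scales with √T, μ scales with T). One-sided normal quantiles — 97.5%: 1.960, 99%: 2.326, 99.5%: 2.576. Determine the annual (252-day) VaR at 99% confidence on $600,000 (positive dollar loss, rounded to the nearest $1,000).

$238,000

σ_{252d} = 1.7% × √252 = 26.987%; μ_{252d} = 252 × 0.092% = 23.184%.
VaR = −(23.184%) + 2.326 × 26.987% = 39.588%.
On $600,000: 0.39588 × $600,000 = $237,528.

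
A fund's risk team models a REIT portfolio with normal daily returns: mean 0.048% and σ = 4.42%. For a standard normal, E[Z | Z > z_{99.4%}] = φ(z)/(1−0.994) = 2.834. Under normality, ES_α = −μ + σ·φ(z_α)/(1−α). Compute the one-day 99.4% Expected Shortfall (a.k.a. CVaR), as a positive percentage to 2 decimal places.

12.48%

ES = −(0.048%) + 4.42% × 2.834 = 12.478%.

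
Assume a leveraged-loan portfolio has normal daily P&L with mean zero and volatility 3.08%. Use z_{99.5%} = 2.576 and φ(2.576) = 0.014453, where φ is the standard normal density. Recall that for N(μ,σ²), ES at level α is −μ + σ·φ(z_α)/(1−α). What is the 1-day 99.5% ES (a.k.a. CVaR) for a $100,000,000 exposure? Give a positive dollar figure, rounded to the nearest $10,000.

$8,900,000

Tail multiplier: φ(z)/(1−α) = 0.014453 / 0.005 = 2.891.
ES = 3.08% × 2.891 = 8.904%.
On $100,000,000: 0.08904 × $100,000,000 = $8,904,000.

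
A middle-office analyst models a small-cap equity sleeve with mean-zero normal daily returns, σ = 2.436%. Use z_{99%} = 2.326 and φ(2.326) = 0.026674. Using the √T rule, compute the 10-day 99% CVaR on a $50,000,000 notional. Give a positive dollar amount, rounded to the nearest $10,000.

$10,270,000

σ_{10d} = 2.436% × √10 = 7.703%.
ES multiplier = φ(z)/(1−α) = 0.026674/0.01 = 2.667.
ES = 7.703% × 2.667 = 20.544%; on $50,000,000: $10,272,000.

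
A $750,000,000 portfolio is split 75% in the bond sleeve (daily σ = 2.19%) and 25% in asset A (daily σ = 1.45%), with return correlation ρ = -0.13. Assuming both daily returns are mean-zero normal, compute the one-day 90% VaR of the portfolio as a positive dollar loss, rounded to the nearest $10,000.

σ_p² = 0.75²·2.19² + 0.25²·1.45² + 2·-0.13·0.75·0.25·2.19·1.45 = 2.6744 (%²).
σ_p = √2.6744 = 1.635%.
At 90%, z = 1.282.
VaR = 1.282 × 1.635% = 2.096%; on $750,000,000 that is $15,720,000.

$15,720,000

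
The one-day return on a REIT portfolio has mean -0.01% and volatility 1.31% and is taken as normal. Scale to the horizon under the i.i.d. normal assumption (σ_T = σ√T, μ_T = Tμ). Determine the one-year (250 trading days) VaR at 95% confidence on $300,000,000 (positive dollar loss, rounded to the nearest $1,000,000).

$110,000,000

At 95%, z = 1.645.
σ_{250d} = 1.31% × √250 = 20.713%; μ_{250d} = 250 × -0.01% = -2.500%.
VaR = −(-2.500%) + 1.645 × 20.713% = 36.573%.
On $300,000,000: 0.36573 × $300,000,000 = $109,719,000.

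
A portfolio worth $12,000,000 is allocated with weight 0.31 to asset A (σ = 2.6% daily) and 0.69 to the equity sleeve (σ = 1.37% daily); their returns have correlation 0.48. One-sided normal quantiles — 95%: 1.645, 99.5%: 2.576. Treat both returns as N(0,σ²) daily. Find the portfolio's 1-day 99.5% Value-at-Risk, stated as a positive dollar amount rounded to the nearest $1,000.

$466,000

σ_p² = 0.31²·2.6² + 0.69²·1.37² + 2·0.48·0.31·0.69·2.6·1.37 = 2.2747 (%²).
σ_p = √2.2747 = 1.508%.
VaR = 2.576 × 1.508% = 3.885%; on $12,000,000 that is $466,200.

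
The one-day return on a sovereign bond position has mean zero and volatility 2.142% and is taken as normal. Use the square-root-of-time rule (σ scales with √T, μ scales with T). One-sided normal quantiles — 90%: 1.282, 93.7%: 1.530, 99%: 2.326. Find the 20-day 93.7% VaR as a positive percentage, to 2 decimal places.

14.66%

σ_{20d} = 2.142% × √20 = 9.579%.
VaR = 1.530 × 9.579% = 14.656%.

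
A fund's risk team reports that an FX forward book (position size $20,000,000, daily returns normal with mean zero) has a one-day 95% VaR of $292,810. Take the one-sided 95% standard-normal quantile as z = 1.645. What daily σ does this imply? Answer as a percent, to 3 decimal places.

VaR as a fraction: $292,810 / $20,000,000 = 1.464%.
σ = VaR / z = 1.464% / 1.645 = 0.890%.

0.890%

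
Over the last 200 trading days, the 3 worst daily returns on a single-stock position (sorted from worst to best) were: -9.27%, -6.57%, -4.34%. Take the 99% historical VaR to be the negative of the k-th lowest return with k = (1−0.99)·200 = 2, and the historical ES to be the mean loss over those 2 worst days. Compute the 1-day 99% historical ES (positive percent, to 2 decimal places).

7.92%

The 2 worst returns sum to -15.84%.
ES = −(-15.84%) / 2 = 7.92%.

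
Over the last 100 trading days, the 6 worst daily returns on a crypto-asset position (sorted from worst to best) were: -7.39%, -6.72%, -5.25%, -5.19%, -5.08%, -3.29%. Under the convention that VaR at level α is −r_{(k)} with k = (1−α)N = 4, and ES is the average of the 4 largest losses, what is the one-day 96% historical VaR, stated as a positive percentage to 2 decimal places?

k = 4; the 4th lowest return is -5.19%, so VaR = 5.19%.

5.19%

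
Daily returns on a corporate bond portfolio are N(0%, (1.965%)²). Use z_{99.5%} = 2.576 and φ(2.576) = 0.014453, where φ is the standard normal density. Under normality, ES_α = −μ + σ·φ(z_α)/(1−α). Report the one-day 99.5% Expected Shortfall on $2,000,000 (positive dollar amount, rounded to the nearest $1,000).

$114,000

Tail multiplier: φ(z)/(1−α) = 0.014453 / 0.005 = 2.891.
ES = 1.965% × 2.891 = 5.681%.
On $2,000,000: 0.05681 × $2,000,000 = $113,620.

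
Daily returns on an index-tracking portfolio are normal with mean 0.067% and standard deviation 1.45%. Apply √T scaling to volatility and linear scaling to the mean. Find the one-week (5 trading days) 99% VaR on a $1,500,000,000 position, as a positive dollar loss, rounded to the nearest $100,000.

$108,100,000

At 99%, z = 2.326.
σ_{5d} = 1.45% × √5 = 3.242%; μ_{5d} = 5 × 0.067% = 0.335%.
VaR = −(0.335%) + 2.326 × 3.242% = 7.206%.
On $1,500,000,000: 0.07206 × $1,500,000,000 = $108,090,000.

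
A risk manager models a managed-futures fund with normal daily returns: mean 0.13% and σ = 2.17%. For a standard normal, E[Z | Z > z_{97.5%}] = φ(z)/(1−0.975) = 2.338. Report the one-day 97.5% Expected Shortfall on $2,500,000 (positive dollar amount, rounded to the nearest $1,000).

ES = −(0.13%) + 2.17% × 2.338 = 4.943%.
On $2,500,000: 0.04943 × $2,500,000 = $123,575.

$124,000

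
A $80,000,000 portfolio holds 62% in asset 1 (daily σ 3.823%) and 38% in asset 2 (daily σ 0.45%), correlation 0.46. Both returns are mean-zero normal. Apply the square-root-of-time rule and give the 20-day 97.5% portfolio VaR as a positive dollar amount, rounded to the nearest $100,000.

$17,200,000

σ_p = √(0.62²·3.823² + 0.38²·0.45² + 2·0.46·0.62·0.38·3.823·0.45) = 2.454%.
σ_{20d} = 2.454% × √20 = 10.975%.
z(97.5%) = 1.960.
VaR = 1.960 × 10.975% = 21.511%; on $80,000,000 that is $17,208,800.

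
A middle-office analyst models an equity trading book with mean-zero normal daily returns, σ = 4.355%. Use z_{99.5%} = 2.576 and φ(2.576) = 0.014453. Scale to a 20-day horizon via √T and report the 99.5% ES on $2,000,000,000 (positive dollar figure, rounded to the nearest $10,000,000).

$1,130,000,000

σ_{20d} = 4.355% × √20 = 19.476%.
ES multiplier = φ(z)/(1−α) = 0.014453/0.005 = 2.891.
ES = 19.476% × 2.891 = 56.305%; on $2,000,000,000: $1,126,100,000.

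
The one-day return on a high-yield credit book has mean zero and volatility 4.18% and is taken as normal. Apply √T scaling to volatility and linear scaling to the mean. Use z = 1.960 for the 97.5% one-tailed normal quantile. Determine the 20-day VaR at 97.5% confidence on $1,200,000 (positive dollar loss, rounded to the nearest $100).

$439,700

σ_{20d} = 4.18% × √20 = 18.694%.
VaR = 1.960 × 18.694% = 36.640%.
On $1,200,000: 0.36640 × $1,200,000 = $439,680.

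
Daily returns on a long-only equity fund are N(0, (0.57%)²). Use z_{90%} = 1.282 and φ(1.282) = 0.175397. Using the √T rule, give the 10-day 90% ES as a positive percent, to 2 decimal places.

σ_{10d} = 0.57% × √10 = 1.802%.
ES multiplier = φ(z)/(1−α) = 0.175397/0.1 = 1.754.
ES = 1.802% × 1.754 = 3.161%.

3.16%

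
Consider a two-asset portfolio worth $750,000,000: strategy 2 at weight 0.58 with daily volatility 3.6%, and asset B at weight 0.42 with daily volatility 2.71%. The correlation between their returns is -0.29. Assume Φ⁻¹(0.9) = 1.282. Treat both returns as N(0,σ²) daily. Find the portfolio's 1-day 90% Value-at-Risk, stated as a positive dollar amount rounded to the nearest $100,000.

σ_p² = 0.58²·3.6² + 0.42²·2.71² + 2·-0.29·0.58·0.42·3.6·2.71 = 4.2768 (%²).
σ_p = √4.2768 = 2.068%.
VaR = 1.282 × 2.068% = 2.651%; on $750,000,000 that is $19,882,500.

$19,900,000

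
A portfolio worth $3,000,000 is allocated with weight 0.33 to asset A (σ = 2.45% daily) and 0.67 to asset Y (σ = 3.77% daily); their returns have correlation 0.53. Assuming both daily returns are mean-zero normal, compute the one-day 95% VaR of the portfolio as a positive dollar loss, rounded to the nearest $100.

σ_p² = 0.33²·2.45² + 0.67²·3.77² + 2·0.53·0.33·0.67·2.45·3.77 = 9.1986 (%²).
σ_p = √9.1986 = 3.033%.
At 95%, z = 1.645.
VaR = 1.645 × 3.033% = 4.989%; on $3,000,000 that is $149,670.

$149,700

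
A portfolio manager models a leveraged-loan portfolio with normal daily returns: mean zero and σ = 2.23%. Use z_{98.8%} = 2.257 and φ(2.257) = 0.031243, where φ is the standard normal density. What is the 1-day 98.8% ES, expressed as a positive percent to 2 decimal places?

5.81%

Tail multiplier: φ(z)/(1−α) = 0.031243 / 0.012 = 2.604.
ES = 2.23% × 2.604 = 5.807%.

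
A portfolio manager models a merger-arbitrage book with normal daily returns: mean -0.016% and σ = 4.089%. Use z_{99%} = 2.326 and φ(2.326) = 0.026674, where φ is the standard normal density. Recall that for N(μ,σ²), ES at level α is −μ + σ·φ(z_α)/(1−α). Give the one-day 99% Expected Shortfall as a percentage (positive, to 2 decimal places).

10.92%

Tail multiplier: φ(z)/(1−α) = 0.026674 / 0.01 = 2.667.
ES = −(-0.016%) + 4.089% × 2.667 = 10.921%.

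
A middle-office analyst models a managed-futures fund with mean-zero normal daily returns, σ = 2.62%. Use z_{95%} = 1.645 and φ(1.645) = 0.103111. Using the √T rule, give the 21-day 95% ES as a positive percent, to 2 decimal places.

σ_{21d} = 2.62% × √21 = 12.006%.
ES multiplier = φ(z)/(1−α) = 0.103111/0.05 = 2.062.
ES = 12.006% × 2.062 = 24.756%.

24.76%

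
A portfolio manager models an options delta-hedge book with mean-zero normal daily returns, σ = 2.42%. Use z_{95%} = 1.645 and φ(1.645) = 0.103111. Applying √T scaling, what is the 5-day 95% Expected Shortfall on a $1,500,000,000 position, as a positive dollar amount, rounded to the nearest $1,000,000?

σ_{5d} = 2.42% × √5 = 5.411%.
ES multiplier = φ(z)/(1−α) = 0.103111/0.05 = 2.062.
ES = 5.411% × 2.062 = 11.157%; on $1,500,000,000: $167,355,000.

$167,000,000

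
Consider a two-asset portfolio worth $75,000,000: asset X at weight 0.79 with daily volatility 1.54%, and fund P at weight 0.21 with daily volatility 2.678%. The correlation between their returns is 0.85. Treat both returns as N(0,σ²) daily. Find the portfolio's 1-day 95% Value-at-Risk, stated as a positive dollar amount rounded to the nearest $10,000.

$2,120,000

σ_p² = 0.79²·1.54² + 0.21²·2.678² + 2·0.85·0.79·0.21·1.54·2.678 = 2.9595 (%²).
σ_p = √2.9595 = 1.720%.
At 95%, z = 1.645.
VaR = 1.645 × 1.720% = 2.829%; on $75,000,000 that is $2,121,750.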